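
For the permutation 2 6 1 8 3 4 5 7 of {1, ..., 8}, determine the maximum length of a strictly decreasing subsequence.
2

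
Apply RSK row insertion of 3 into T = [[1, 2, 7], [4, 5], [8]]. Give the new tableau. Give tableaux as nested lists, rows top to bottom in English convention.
[[1, 2, 3], [4, 5, 7], [8]]

In row 1, 3 replaces 7 (the leftmost entry greater than 3); 7 is bumped to row 2. 7 is appended to row 2. The new tableau is [[1, 2, 3], [4, 5, 7], [8]].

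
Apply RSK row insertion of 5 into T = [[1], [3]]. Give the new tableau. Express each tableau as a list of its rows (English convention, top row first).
5 is larger than every entry of row 1, so it is appended to row 1. The new tableau is [[1, 5], [3]].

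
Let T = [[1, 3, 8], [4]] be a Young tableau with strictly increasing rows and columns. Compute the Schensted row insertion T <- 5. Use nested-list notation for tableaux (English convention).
[[1, 3, 5], [4, 8]]

In row 1, 5 replaces 8 (the leftmost entry greater than 5); 8 is bumped to row 2. 8 is appended to row 2. The new tableau is [[1, 3, 5], [4, 8]].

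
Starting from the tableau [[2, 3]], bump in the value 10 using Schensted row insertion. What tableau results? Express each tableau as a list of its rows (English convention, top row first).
[[2, 3, 10]]

10 is larger than every entry of row 1, so it is appended to row 1. The new tableau is [[2, 3, 10]].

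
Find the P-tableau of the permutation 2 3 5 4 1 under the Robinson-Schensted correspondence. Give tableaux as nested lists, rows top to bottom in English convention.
After inserting 2: P = [[2]].
After inserting 3: P = [[2, 3]].
After inserting 5: P = [[2, 3, 5]].
After inserting 4: P = [[2, 3, 4], [5]].
After inserting 1: P = [[1, 3, 4], [2], [5]].

So P = [[1, 3, 4], [2], [5]].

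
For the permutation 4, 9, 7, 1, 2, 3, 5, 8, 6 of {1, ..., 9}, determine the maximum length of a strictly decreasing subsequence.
3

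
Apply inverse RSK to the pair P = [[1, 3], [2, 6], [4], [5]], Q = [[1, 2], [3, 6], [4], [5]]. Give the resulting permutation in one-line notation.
Reverse the RSK construction: for i from n down to 1, find the cell of Q containing i, remove the entry at that cell from P, and reverse-bump it up through P; the value ejected from row 1 is w(i).

Step i=6: Q has 6 at row 2, column 2; remove 6 from row 2 of P and reverse-bump: 6 enters row 1 and ejects 3. So w(6) = 3. P is now [[1, 6], [2], [4], [5]].
Step i=5: Q has 5 at row 4, column 1; remove 5 from row 4 of P and reverse-bump: 5 enters row 3 and ejects 4; 4 enters row 2 and ejects 2; 2 enters row 1 and ejects 1. So w(5) = 1. P is now [[2, 6], [4], [5]].
Step i=4: Q has 4 at row 3, column 1; remove 5 from row 3 of P and reverse-bump: 5 enters row 2 and ejects 4; 4 enters row 1 and ejects 2. So w(4) = 2. P is now [[4, 6], [5]].
Step i=3: Q has 3 at row 2, column 1; remove 5 from row 2 of P and reverse-bump: 5 enters row 1 and ejects 4. So w(3) = 4. P is now [[5, 6]].
Step i=2: Q has 2 at row 1, column 2; remove that cell from P, ejecting 6. So w(2) = 6. P is now [[5]].
Step i=1: Q has 1 at row 1, column 1; remove that cell from P, ejecting 5. So w(1) = 5. P is now [].

So w = 5 6 4 2 1 3.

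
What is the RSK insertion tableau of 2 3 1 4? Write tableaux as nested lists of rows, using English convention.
Insert 2: appended to row 1. P = [[2]].
Insert 3: appended to row 1. P = [[2, 3]].
Insert 1: 1 bumps 2 from row 1; 2 starts row 2. P = [[1, 3], [2]].
Insert 4: appended to row 1. P = [[1, 3, 4], [2]].

So P = [[1, 3, 4], [2]].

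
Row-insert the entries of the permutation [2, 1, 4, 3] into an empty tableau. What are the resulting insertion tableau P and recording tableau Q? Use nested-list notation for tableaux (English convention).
Insert each entry of the permutation into P by Schensted row insertion, recording in Q the position of each new cell.

Insert 2: appended to row 1. P = [[2]].
Insert 1: 1 bumps 2 from row 1; 2 starts row 2. P = [[1], [2]].
Insert 4: appended to row 1. P = [[1, 4], [2]].
Insert 3: 3 bumps 4 from row 1; 4 appends to row 2. P = [[1, 3], [2, 4]].

So P = [[1, 3], [2, 4]], Q = [[1, 3], [2, 4]].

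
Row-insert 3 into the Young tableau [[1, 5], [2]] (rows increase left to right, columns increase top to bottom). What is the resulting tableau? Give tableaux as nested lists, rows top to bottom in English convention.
[[1, 3], [2, 5]]

In row 1, 3 replaces 5 (the leftmost entry greater than 3); 5 is bumped to row 2. 5 is appended to row 2. The new tableau is [[1, 3], [2, 5]].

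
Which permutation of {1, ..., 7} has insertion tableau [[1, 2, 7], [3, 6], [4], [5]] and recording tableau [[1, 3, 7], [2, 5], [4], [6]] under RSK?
5 4 6 1 3 2 7

Reverse the RSK construction: for i from n down to 1, find the cell of Q containing i, remove the entry at that cell from P, and reverse-bump it up through P; the value ejected from row 1 is w(i).

Step i=7: Q has 7 at row 1, column 3; remove that cell from P, ejecting 7. So w(7) = 7. P is now [[1, 2], [3, 6], [4], [5]].
Step i=6: Q has 6 at row 4, column 1; remove 5 from row 4 of P and reverse-bump: 5 enters row 3 and ejects 4; 4 enters row 2 and ejects 3; 3 enters row 1 and ejects 2. So w(6) = 2. P is now [[1, 3], [4, 6], [5]].
Step i=5: Q has 5 at row 2, column 2; remove 6 from row 2 of P and reverse-bump: 6 enters row 1 and ejects 3. So w(5) = 3. P is now [[1, 6], [4], [5]].
Step i=4: Q has 4 at row 3, column 1; remove 5 from row 3 of P and reverse-bump: 5 enters row 2 and ejects 4; 4 enters row 1 and ejects 1. So w(4) = 1. P is now [[4, 6], [5]].
Step i=3: Q has 3 at row 1, column 2; remove that cell from P, ejecting 6. So w(3) = 6. P is now [[4], [5]].
Step i=2: Q has 2 at row 2, column 1; remove 5 from row 2 of P and reverse-bump: 5 enters row 1 and ejects 4. So w(2) = 4. P is now [[5]].
Step i=1: Q has 1 at row 1, column 1; remove that cell from P, ejecting 5. So w(1) = 5. P is now [].

So w = 5 4 6 1 3 2 7.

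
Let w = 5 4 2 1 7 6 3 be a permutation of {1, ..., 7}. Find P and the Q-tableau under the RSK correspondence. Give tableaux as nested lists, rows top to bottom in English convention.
Insert each entry of the permutation into P by Schensted row insertion, recording in Q the position of each new cell.

Insert 5: appended to row 1. P = [[5]], Q = [[1]].
Insert 4: 4 bumps 5 from row 1; 5 starts row 2. P = [[4], [5]], Q = [[1], [2]].
Insert 2: 2 bumps 4 from row 1; 4 bumps 5 from row 2; 5 starts row 3. P = [[2], [4], [5]], Q = [[1], [2], [3]].
Insert 1: 1 bumps 2 from row 1; 2 bumps 4 from row 2; 4 bumps 5 from row 3; 5 starts row 4. P = [[1], [2], [4], [5]], Q = [[1], [2], [3], [4]].
Insert 7: appended to row 1. P = [[1, 7], [2], [4], [5]], Q = [[1, 5], [2], [3], [4]].
Insert 6: 6 bumps 7 from row 1; 7 appends to row 2. P = [[1, 6], [2, 7], [4], [5]], Q = [[1, 5], [2, 6], [3], [4]].
Insert 3: 3 bumps 6 from row 1; 6 bumps 7 from row 2; 7 appends to row 3. P = [[1, 3], [2, 6], [4, 7], [5]], Q = [[1, 5], [2, 6], [3, 7], [4]].

So P = [[1, 3], [2, 6], [4, 7], [5]], Q = [[1, 5], [2, 6], [3, 7], [4]].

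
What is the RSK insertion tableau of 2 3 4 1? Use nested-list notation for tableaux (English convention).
Insert 2: appended to row 1. P = [[2]].
Insert 3: appended to row 1. P = [[2, 3]].
Insert 4: appended to row 1. P = [[2, 3, 4]].
Insert 1: 1 bumps 2 from row 1; 2 starts row 2. P = [[1, 3, 4], [2]].

So P = [[1, 3, 4], [2]].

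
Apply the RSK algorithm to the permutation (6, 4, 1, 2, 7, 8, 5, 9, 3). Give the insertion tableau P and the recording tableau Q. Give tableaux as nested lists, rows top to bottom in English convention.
P = [[1, 2, 3, 8, 9], [4, 5], [6, 7]], Q = [[1, 4, 5, 6, 8], [2, 7], [3, 9]]

Insert each entry of the permutation into P by Schensted row insertion, recording in Q the position of each new cell.

Insert 6: appended to row 1. P = [[6]], Q = [[1]].
Insert 4: 4 bumps 6 from row 1; 6 starts row 2. P = [[4], [6]], Q = [[1], [2]].
Insert 1: 1 bumps 4 from row 1; 4 bumps 6 from row 2; 6 starts row 3. P = [[1], [4], [6]], Q = [[1], [2], [3]].
Insert 2: appended to row 1. P = [[1, 2], [4], [6]], Q = [[1, 4], [2], [3]].
Insert 7: appended to row 1. P = [[1, 2, 7], [4], [6]], Q = [[1, 4, 5], [2], [3]].
Insert 8: appended to row 1. P = [[1, 2, 7, 8], [4], [6]], Q = [[1, 4, 5, 6], [2], [3]].
Insert 5: 5 bumps 7 from row 1; 7 appends to row 2. P = [[1, 2, 5, 8], [4, 7], [6]], Q = [[1, 4, 5, 6], [2, 7], [3]].
Insert 9: appended to row 1. P = [[1, 2, 5, 8, 9], [4, 7], [6]], Q = [[1, 4, 5, 6, 8], [2, 7], [3]].
Insert 3: 3 bumps 5 from row 1; 5 bumps 7 from row 2; 7 appends to row 3. P = [[1, 2, 3, 8, 9], [4, 5], [6, 7]], Q = [[1, 4, 5, 6, 8], [2, 7], [3, 9]].

So P = [[1, 2, 3, 8, 9], [4, 5], [6, 7]], Q = [[1, 4, 5, 6, 8], [2, 7], [3, 9]].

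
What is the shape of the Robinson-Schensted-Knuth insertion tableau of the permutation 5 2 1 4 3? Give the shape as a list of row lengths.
[2, 2, 1]

Row-insert each entry into an empty tableau.

After inserting 5: P = [[5]].
After inserting 2: P = [[2], [5]].
After inserting 1: P = [[1], [2], [5]].
After inserting 4: P = [[1, 4], [2], [5]].
After inserting 3: P = [[1, 3], [2, 4], [5]].

The final insertion tableau P = [[1, 3], [2, 4], [5]] has shape [2, 2, 1].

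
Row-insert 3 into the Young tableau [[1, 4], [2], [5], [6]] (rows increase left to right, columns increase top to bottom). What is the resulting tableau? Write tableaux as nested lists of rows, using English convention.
In row 1, 3 replaces 4 (the leftmost entry greater than 3); 4 is bumped to row 2. 4 is appended to row 2. The new tableau is [[1, 3], [2, 4], [5], [6]].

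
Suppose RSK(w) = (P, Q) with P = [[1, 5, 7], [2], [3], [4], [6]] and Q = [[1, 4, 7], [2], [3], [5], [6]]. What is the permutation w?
Reverse RSK: for i = n, n-1, ..., 1, locate i in Q, remove the corresponding corner cell from P, and reverse-bump its entry up through P; the value ejected from row 1 is w(i).

So w = 6 4 3 5 2 1 7.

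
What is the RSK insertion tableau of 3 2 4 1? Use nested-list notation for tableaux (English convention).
After inserting 3: P = [[3]].
After inserting 2: P = [[2], [3]].
After inserting 4: P = [[2, 4], [3]].
After inserting 1: P = [[1, 4], [2], [3]].

So P = [[1, 4], [2], [3]].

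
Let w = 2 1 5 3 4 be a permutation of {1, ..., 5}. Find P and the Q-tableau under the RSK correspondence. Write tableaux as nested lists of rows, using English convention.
Insert each entry of the permutation into P by Schensted row insertion, recording in Q the position of each new cell.

Insert 2: appended to row 1. P = [[2]].
Insert 1: 1 bumps 2 from row 1; 2 starts row 2. P = [[1], [2]].
Insert 5: appended to row 1. P = [[1, 5], [2]].
Insert 3: 3 bumps 5 from row 1; 5 appends to row 2. P = [[1, 3], [2, 5]].
Insert 4: appended to row 1. P = [[1, 3, 4], [2, 5]].

So P = [[1, 3, 4], [2, 5]], Q = [[1, 3, 5], [2, 4]].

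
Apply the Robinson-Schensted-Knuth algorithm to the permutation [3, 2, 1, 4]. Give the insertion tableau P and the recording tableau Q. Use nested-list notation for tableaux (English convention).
Insert each entry of the permutation into P by Schensted row insertion, recording in Q the position of each new cell.

Insert 3: appended to row 1. P = [[3]], Q = [[1]].
Insert 2: 2 bumps 3 from row 1; 3 starts row 2. P = [[2], [3]], Q = [[1], [2]].
Insert 1: 1 bumps 2 from row 1; 2 bumps 3 from row 2; 3 starts row 3. P = [[1], [2], [3]], Q = [[1], [2], [3]].
Insert 4: appended to row 1. P = [[1, 4], [2], [3]], Q = [[1, 4], [2], [3]].

So P = [[1, 4], [2], [3]], Q = [[1, 4], [2], [3]].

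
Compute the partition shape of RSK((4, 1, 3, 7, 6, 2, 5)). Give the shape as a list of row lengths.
Row-insert each entry into an empty tableau.

After inserting 4: P = [[4]].
After inserting 1: P = [[1], [4]].
After inserting 3: P = [[1, 3], [4]].
After inserting 7: P = [[1, 3, 7], [4]].
After inserting 6: P = [[1, 3, 6], [4, 7]].
After inserting 2: P = [[1, 2, 6], [3, 7], [4]].
After inserting 5: P = [[1, 2, 5], [3, 6], [4, 7]].

The final insertion tableau P = [[1, 2, 5], [3, 6], [4, 7]] has shape [3, 2, 2].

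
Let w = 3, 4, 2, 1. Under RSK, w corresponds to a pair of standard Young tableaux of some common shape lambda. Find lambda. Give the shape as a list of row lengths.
[2, 1, 1]

Row-insert each entry into an empty tableau.

After inserting 3: P = [[3]].
After inserting 4: P = [[3, 4]].
After inserting 2: P = [[2, 4], [3]].
After inserting 1: P = [[1, 4], [2], [3]].

The final insertion tableau P = [[1, 4], [2], [3]] has shape [2, 1, 1].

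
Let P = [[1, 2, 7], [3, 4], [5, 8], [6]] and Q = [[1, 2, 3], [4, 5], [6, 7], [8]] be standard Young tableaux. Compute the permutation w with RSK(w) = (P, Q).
Reverse the RSK construction: for i from n down to 1, find the cell of Q containing i, remove the entry at that cell from P, and reverse-bump it up through P; the value ejected from row 1 is w(i).

Step i=8: Q has 8 at row 4, column 1; remove 6 from row 4 of P and reverse-bump: 6 enters row 3 and ejects 5; 5 enters row 2 and ejects 4; 4 enters row 1 and ejects 2. So w(8) = 2. P is now [[1, 4, 7], [3, 5], [6, 8]].
Step i=7: Q has 7 at row 3, column 2; remove 8 from row 3 of P and reverse-bump: 8 enters row 2 and ejects 5; 5 enters row 1 and ejects 4. So w(7) = 4. P is now [[1, 5, 7], [3, 8], [6]].
Step i=6: Q has 6 at row 3, column 1; remove 6 from row 3 of P and reverse-bump: 6 enters row 2 and ejects 3; 3 enters row 1 and ejects 1. So w(6) = 1. P is now [[3, 5, 7], [6, 8]].
Step i=5: Q has 5 at row 2, column 2; remove 8 from row 2 of P and reverse-bump: 8 enters row 1 and ejects 7. So w(5) = 7. P is now [[3, 5, 8], [6]].
Step i=4: Q has 4 at row 2, column 1; remove 6 from row 2 of P and reverse-bump: 6 enters row 1 and ejects 5. So w(4) = 5. P is now [[3, 6, 8]].
Step i=3: Q has 3 at row 1, column 3; remove that cell from P, ejecting 8. So w(3) = 8. P is now [[3, 6]].
Step i=2: Q has 2 at row 1, column 2; remove that cell from P, ejecting 6. So w(2) = 6. P is now [[3]].
Step i=1: Q has 1 at row 1, column 1; remove that cell from P, ejecting 3. So w(1) = 3. P is now [].

So w = 3 6 8 5 7 1 4 2.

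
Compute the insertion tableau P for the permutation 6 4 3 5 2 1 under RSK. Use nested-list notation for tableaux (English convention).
Insert 6: appended to row 1. P = [[6]].
Insert 4: 4 bumps 6 from row 1; 6 starts row 2. P = [[4], [6]].
Insert 3: 3 bumps 4 from row 1; 4 bumps 6 from row 2; 6 starts row 3. P = [[3], [4], [6]].
Insert 5: appended to row 1. P = [[3, 5], [4], [6]].
Insert 2: 2 bumps 3 from row 1; 3 bumps 4 from row 2; 4 bumps 6 from row 3; 6 starts row 4. P = [[2, 5], [3], [4], [6]].
Insert 1: 1 bumps 2 from row 1; 2 bumps 3 from row 2; 3 bumps 4 from row 3; 4 bumps 6 from row 4; 6 starts row 5. P = [[1, 5], [2], [3], [4], [6]].

So P = [[1, 5], [2], [3], [4], [6]].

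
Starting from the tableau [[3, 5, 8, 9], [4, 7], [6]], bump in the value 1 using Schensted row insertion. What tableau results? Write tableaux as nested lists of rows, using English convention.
[[1, 5, 8, 9], [3, 7], [4], [6]]

In row 1, 1 replaces 3 (the leftmost entry greater than 1); 3 is bumped to row 2. In row 2, 3 replaces 4 (the leftmost entry greater than 3); 4 is bumped to row 3. In row 3, 4 replaces 6 (the leftmost entry greater than 4); 6 is bumped to row 4. 6 starts a new row 4. The new tableau is [[1, 5, 8, 9], [3, 7], [4], [6]].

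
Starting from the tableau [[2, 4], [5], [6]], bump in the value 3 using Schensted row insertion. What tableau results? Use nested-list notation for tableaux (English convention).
[[2, 3], [4], [5], [6]]

In row 1, 3 replaces 4 (the leftmost entry greater than 3); 4 is bumped to row 2. In row 2, 4 replaces 5 (the leftmost entry greater than 4); 5 is bumped to row 3. In row 3, 5 replaces 6 (the leftmost entry greater than 5); 6 is bumped to row 4. 6 starts a new row 4. The new tableau is [[2, 3], [4], [5], [6]].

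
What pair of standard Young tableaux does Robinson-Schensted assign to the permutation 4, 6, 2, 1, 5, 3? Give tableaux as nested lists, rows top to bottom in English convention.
P = [[1, 3], [2, 5], [4, 6]], Q = [[1, 2], [3, 5], [4, 6]]

Insert each entry of the permutation into P by Schensted row insertion, recording in Q the position of each new cell.

Insert 4: appended to row 1. P = [[4]], Q = [[1]].
Insert 6: appended to row 1. P = [[4, 6]], Q = [[1, 2]].
Insert 2: 2 bumps 4 from row 1; 4 starts row 2. P = [[2, 6], [4]], Q = [[1, 2], [3]].
Insert 1: 1 bumps 2 from row 1; 2 bumps 4 from row 2; 4 starts row 3. P = [[1, 6], [2], [4]], Q = [[1, 2], [3], [4]].
Insert 5: 5 bumps 6 from row 1; 6 appends to row 2. P = [[1, 5], [2, 6], [4]], Q = [[1, 2], [3, 5], [4]].
Insert 3: 3 bumps 5 from row 1; 5 bumps 6 from row 2; 6 appends to row 3. P = [[1, 3], [2, 5], [4, 6]], Q = [[1, 2], [3, 5], [4, 6]].

So P = [[1, 3], [2, 5], [4, 6]], Q = [[1, 2], [3, 5], [4, 6]].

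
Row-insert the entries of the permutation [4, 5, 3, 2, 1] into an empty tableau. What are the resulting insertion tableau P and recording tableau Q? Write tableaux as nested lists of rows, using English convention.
P = [[1, 5], [2], [3], [4]], Q = [[1, 2], [3], [4], [5]]

Insert each entry of the permutation into P by Schensted row insertion, recording in Q the position of each new cell.

Insert 4: appended to row 1. P = [[4]], Q = [[1]].
Insert 5: appended to row 1. P = [[4, 5]], Q = [[1, 2]].
Insert 3: 3 bumps 4 from row 1; 4 starts row 2. P = [[3, 5], [4]], Q = [[1, 2], [3]].
Insert 2: 2 bumps 3 from row 1; 3 bumps 4 from row 2; 4 starts row 3. P = [[2, 5], [3], [4]], Q = [[1, 2], [3], [4]].
Insert 1: 1 bumps 2 from row 1; 2 bumps 3 from row 2; 3 bumps 4 from row 3; 4 starts row 4. P = [[1, 5], [2], [3], [4]], Q = [[1, 2], [3], [4], [5]].

So P = [[1, 5], [2], [3], [4]], Q = [[1, 2], [3], [4], [5]].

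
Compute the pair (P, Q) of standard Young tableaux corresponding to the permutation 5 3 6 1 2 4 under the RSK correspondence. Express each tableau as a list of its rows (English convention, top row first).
P = [[1, 2, 4], [3, 6], [5]], Q = [[1, 3, 6], [2, 5], [4]]

Insert each entry of the permutation into P by Schensted row insertion, recording in Q the position of each new cell.

Insert 5: appended to row 1. P = [[5]].
Insert 3: 3 bumps 5 from row 1; 5 starts row 2. P = [[3], [5]].
Insert 6: appended to row 1. P = [[3, 6], [5]].
Insert 1: 1 bumps 3 from row 1; 3 bumps 5 from row 2; 5 starts row 3. P = [[1, 6], [3], [5]].
Insert 2: 2 bumps 6 from row 1; 6 appends to row 2. P = [[1, 2], [3, 6], [5]].
Insert 4: appended to row 1. P = [[1, 2, 4], [3, 6], [5]].

So P = [[1, 2, 4], [3, 6], [5]], Q = [[1, 3, 6], [2, 5], [4]].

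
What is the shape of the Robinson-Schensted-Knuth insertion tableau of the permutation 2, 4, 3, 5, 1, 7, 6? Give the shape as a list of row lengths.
Row-insert each entry into an empty tableau.

After inserting 2: P = [[2]].
After inserting 4: P = [[2, 4]].
After inserting 3: P = [[2, 3], [4]].
After inserting 5: P = [[2, 3, 5], [4]].
After inserting 1: P = [[1, 3, 5], [2], [4]].
After inserting 7: P = [[1, 3, 5, 7], [2], [4]].
After inserting 6: P = [[1, 3, 5, 6], [2, 7], [4]].

The final insertion tableau P = [[1, 3, 5, 6], [2, 7], [4]] has shape [4, 2, 1].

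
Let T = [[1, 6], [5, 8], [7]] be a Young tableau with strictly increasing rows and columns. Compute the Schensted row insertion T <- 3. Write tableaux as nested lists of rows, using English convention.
In row 1, 3 replaces 6 (the leftmost entry greater than 3); 6 is bumped to row 2. In row 2, 6 replaces 8 (the leftmost entry greater than 6); 8 is bumped to row 3. 8 is appended to row 3. The new tableau is [[1, 3], [5, 6], [7, 8]].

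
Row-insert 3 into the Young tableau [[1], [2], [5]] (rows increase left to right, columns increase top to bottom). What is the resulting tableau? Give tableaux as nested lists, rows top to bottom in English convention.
3 is larger than every entry of row 1, so it is appended to row 1. The new tableau is [[1, 3], [2], [5]].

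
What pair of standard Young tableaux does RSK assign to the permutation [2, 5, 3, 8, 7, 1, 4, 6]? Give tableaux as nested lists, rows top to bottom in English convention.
P = [[1, 3, 4, 6], [2, 7], [5, 8]], Q = [[1, 2, 4, 8], [3, 5], [6, 7]]

Insert each entry of the permutation into P by Schensted row insertion, recording in Q the position of each new cell.

Insert 2: appended to row 1. P = [[2]], Q = [[1]].
Insert 5: appended to row 1. P = [[2, 5]], Q = [[1, 2]].
Insert 3: 3 bumps 5 from row 1; 5 starts row 2. P = [[2, 3], [5]], Q = [[1, 2], [3]].
Insert 8: appended to row 1. P = [[2, 3, 8], [5]], Q = [[1, 2, 4], [3]].
Insert 7: 7 bumps 8 from row 1; 8 appends to row 2. P = [[2, 3, 7], [5, 8]], Q = [[1, 2, 4], [3, 5]].
Insert 1: 1 bumps 2 from row 1; 2 bumps 5 from row 2; 5 starts row 3. P = [[1, 3, 7], [2, 8], [5]], Q = [[1, 2, 4], [3, 5], [6]].
Insert 4: 4 bumps 7 from row 1; 7 bumps 8 from row 2; 8 appends to row 3. P = [[1, 3, 4], [2, 7], [5, 8]], Q = [[1, 2, 4], [3, 5], [6, 7]].
Insert 6: appended to row 1. P = [[1, 3, 4, 6], [2, 7], [5, 8]], Q = [[1, 2, 4, 8], [3, 5], [6, 7]].

So P = [[1, 3, 4, 6], [2, 7], [5, 8]], Q = [[1, 2, 4, 8], [3, 5], [6, 7]].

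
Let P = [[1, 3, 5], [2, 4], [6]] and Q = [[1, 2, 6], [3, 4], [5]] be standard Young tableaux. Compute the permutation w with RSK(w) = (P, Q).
Reverse the RSK construction: for i from n down to 1, find the cell of Q containing i, remove the entry at that cell from P, and reverse-bump it up through P; the value ejected from row 1 is w(i).

Step i=6: Q has 6 at row 1, column 3; remove that cell from P, ejecting 5. So w(6) = 5. P is now [[1, 3], [2, 4], [6]].
Step i=5: Q has 5 at row 3, column 1; remove 6 from row 3 of P and reverse-bump: 6 enters row 2 and ejects 4; 4 enters row 1 and ejects 3. So w(5) = 3. P is now [[1, 4], [2, 6]].
Step i=4: Q has 4 at row 2, column 2; remove 6 from row 2 of P and reverse-bump: 6 enters row 1 and ejects 4. So w(4) = 4. P is now [[1, 6], [2]].
Step i=3: Q has 3 at row 2, column 1; remove 2 from row 2 of P and reverse-bump: 2 enters row 1 and ejects 1. So w(3) = 1. P is now [[2, 6]].
Step i=2: Q has 2 at row 1, column 2; remove that cell from P, ejecting 6. So w(2) = 6. P is now [[2]].
Step i=1: Q has 1 at row 1, column 1; remove that cell from P, ejecting 2. So w(1) = 2. P is now [].

So w = 2 6 1 4 3 5.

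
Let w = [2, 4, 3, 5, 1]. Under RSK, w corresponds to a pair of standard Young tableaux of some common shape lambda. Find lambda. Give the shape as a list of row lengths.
Row-insert each entry into an empty tableau.

After inserting 2: P = [[2]].
After inserting 4: P = [[2, 4]].
After inserting 3: P = [[2, 3], [4]].
After inserting 5: P = [[2, 3, 5], [4]].
After inserting 1: P = [[1, 3, 5], [2], [4]].

The final insertion tableau P = [[1, 3, 5], [2], [4]] has shape [3, 1, 1].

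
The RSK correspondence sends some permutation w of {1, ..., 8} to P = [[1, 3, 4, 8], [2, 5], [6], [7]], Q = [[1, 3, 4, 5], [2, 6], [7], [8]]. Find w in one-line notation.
2 1 3 7 8 6 5 4

Reverse the RSK construction: for i from n down to 1, find the cell of Q containing i, remove the entry at that cell from P, and reverse-bump it up through P; the value ejected from row 1 is w(i).

Step i=8: Q has 8 at row 4, column 1; remove 7 from row 4 of P and reverse-bump: 7 enters row 3 and ejects 6; 6 enters row 2 and ejects 5; 5 enters row 1 and ejects 4. So w(8) = 4. P is now [[1, 3, 5, 8], [2, 6], [7]].
Step i=7: Q has 7 at row 3, column 1; remove 7 from row 3 of P and reverse-bump: 7 enters row 2 and ejects 6; 6 enters row 1 and ejects 5. So w(7) = 5. P is now [[1, 3, 6, 8], [2, 7]].
Step i=6: Q has 6 at row 2, column 2; remove 7 from row 2 of P and reverse-bump: 7 enters row 1 and ejects 6. So w(6) = 6. P is now [[1, 3, 7, 8], [2]].
Step i=5: Q has 5 at row 1, column 4; remove that cell from P, ejecting 8. So w(5) = 8. P is now [[1, 3, 7], [2]].
Step i=4: Q has 4 at row 1, column 3; remove that cell from P, ejecting 7. So w(4) = 7. P is now [[1, 3], [2]].
Step i=3: Q has 3 at row 1, column 2; remove that cell from P, ejecting 3. So w(3) = 3. P is now [[1], [2]].
Step i=2: Q has 2 at row 2, column 1; remove 2 from row 2 of P and reverse-bump: 2 enters row 1 and ejects 1. So w(2) = 1. P is now [[2]].
Step i=1: Q has 1 at row 1, column 1; remove that cell from P, ejecting 2. So w(1) = 2. P is now [].

So w = 2 1 3 7 8 6 5 4.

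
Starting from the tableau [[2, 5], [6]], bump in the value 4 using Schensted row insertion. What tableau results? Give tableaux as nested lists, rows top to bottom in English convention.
In row 1, 4 replaces 5 (the leftmost entry greater than 4); 5 is bumped to row 2. In row 2, 5 replaces 6 (the leftmost entry greater than 5); 6 is bumped to row 3. 6 starts a new row 3. The new tableau is [[2, 4], [5], [6]].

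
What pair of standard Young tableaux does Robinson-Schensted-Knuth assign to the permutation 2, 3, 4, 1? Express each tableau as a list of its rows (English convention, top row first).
P = [[1, 3, 4], [2]], Q = [[1, 2, 3], [4]]

Insert each entry of the permutation into P by Schensted row insertion, recording in Q the position of each new cell.

Insert 2: appended to row 1. P = [[2]], Q = [[1]].
Insert 3: appended to row 1. P = [[2, 3]], Q = [[1, 2]].
Insert 4: appended to row 1. P = [[2, 3, 4]], Q = [[1, 2, 3]].
Insert 1: 1 bumps 2 from row 1; 2 starts row 2. P = [[1, 3, 4], [2]], Q = [[1, 2, 3], [4]].

So P = [[1, 3, 4], [2]], Q = [[1, 2, 3], [4]].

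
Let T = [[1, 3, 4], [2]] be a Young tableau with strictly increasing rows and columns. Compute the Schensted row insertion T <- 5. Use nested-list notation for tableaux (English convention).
5 is larger than every entry of row 1, so it is appended to row 1. The new tableau is [[1, 3, 4, 5], [2]].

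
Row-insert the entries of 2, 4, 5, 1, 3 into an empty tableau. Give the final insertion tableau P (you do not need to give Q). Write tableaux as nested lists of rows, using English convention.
P = [[1, 3, 5], [2, 4]]

Insert 2: appended to row 1. P = [[2]].
Insert 4: appended to row 1. P = [[2, 4]].
Insert 5: appended to row 1. P = [[2, 4, 5]].
Insert 1: 1 bumps 2 from row 1; 2 starts row 2. P = [[1, 4, 5], [2]].
Insert 3: 3 bumps 4 from row 1; 4 appends to row 2. P = [[1, 3, 5], [2, 4]].

So P = [[1, 3, 5], [2, 4]].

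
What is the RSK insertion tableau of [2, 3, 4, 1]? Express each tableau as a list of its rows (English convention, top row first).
After inserting 2: P = [[2]].
After inserting 3: P = [[2, 3]].
After inserting 4: P = [[2, 3, 4]].
After inserting 1: P = [[1, 3, 4], [2]].

So P = [[1, 3, 4], [2]].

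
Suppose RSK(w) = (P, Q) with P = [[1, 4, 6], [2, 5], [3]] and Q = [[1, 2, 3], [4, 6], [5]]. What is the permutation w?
Reverse RSK: for i = n, n-1, ..., 1, locate i in Q, remove the corresponding corner cell from P, and reverse-bump its entry up through P; the value ejected from row 1 is w(i).

So w = 3 5 6 2 1 4.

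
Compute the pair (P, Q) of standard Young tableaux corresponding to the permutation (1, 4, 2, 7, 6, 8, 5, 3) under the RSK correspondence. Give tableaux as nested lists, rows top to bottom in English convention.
P = [[1, 2, 3, 8], [4, 5], [6], [7]], Q = [[1, 2, 4, 6], [3, 5], [7], [8]]

Insert each entry of the permutation into P by Schensted row insertion, recording in Q the position of each new cell.

Insert 1: appended to row 1. P = [[1]].
Insert 4: appended to row 1. P = [[1, 4]].
Insert 2: 2 bumps 4 from row 1; 4 starts row 2. P = [[1, 2], [4]].
Insert 7: appended to row 1. P = [[1, 2, 7], [4]].
Insert 6: 6 bumps 7 from row 1; 7 appends to row 2. P = [[1, 2, 6], [4, 7]].
Insert 8: appended to row 1. P = [[1, 2, 6, 8], [4, 7]].
Insert 5: 5 bumps 6 from row 1; 6 bumps 7 from row 2; 7 starts row 3. P = [[1, 2, 5, 8], [4, 6], [7]].
Insert 3: 3 bumps 5 from row 1; 5 bumps 6 from row 2; 6 bumps 7 from row 3; 7 starts row 4. P = [[1, 2, 3, 8], [4, 5], [6], [7]].

So P = [[1, 2, 3, 8], [4, 5], [6], [7]], Q = [[1, 2, 4, 6], [3, 5], [7], [8]].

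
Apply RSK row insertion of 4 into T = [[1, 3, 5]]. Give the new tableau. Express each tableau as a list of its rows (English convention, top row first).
[[1, 3, 4], [5]]

In row 1, 4 replaces 5 (the leftmost entry greater than 4); 5 is bumped to row 2. 5 starts a new row 2. The new tableau is [[1, 3, 4], [5]].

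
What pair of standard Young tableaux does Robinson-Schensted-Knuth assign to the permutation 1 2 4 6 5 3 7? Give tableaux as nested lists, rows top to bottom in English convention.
Insert each entry of the permutation into P by Schensted row insertion, recording in Q the position of each new cell.

Insert 1: appended to row 1. P = [[1]].
Insert 2: appended to row 1. P = [[1, 2]].
Insert 4: appended to row 1. P = [[1, 2, 4]].
Insert 6: appended to row 1. P = [[1, 2, 4, 6]].
Insert 5: 5 bumps 6 from row 1; 6 starts row 2. P = [[1, 2, 4, 5], [6]].
Insert 3: 3 bumps 4 from row 1; 4 bumps 6 from row 2; 6 starts row 3. P = [[1, 2, 3, 5], [4], [6]].
Insert 7: appended to row 1. P = [[1, 2, 3, 5, 7], [4], [6]].

So P = [[1, 2, 3, 5, 7], [4], [6]], Q = [[1, 2, 3, 4, 7], [5], [6]].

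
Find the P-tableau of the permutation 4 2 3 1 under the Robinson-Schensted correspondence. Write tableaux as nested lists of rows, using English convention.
Insert 4: appended to row 1. P = [[4]].
Insert 2: 2 bumps 4 from row 1; 4 starts row 2. P = [[2], [4]].
Insert 3: appended to row 1. P = [[2, 3], [4]].
Insert 1: 1 bumps 2 from row 1; 2 bumps 4 from row 2; 4 starts row 3. P = [[1, 3], [2], [4]].

So P = [[1, 3], [2], [4]].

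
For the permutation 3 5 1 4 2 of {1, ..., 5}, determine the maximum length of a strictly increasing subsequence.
2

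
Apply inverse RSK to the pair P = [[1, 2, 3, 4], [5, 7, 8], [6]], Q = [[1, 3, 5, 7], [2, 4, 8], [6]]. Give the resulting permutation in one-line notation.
Reverse the RSK construction: for i from n down to 1, find the cell of Q containing i, remove the entry at that cell from P, and reverse-bump it up through P; the value ejected from row 1 is w(i).

Step i=8: Q has 8 at row 2, column 3; remove 8 from row 2 of P and reverse-bump: 8 enters row 1 and ejects 4. So w(8) = 4. P is now [[1, 2, 3, 8], [5, 7], [6]].
Step i=7: Q has 7 at row 1, column 4; remove that cell from P, ejecting 8. So w(7) = 8. P is now [[1, 2, 3], [5, 7], [6]].
Step i=6: Q has 6 at row 3, column 1; remove 6 from row 3 of P and reverse-bump: 6 enters row 2 and ejects 5; 5 enters row 1 and ejects 3. So w(6) = 3. P is now [[1, 2, 5], [6, 7]].
Step i=5: Q has 5 at row 1, column 3; remove that cell from P, ejecting 5. So w(5) = 5. P is now [[1, 2], [6, 7]].
Step i=4: Q has 4 at row 2, column 2; remove 7 from row 2 of P and reverse-bump: 7 enters row 1 and ejects 2. So w(4) = 2. P is now [[1, 7], [6]].
Step i=3: Q has 3 at row 1, column 2; remove that cell from P, ejecting 7. So w(3) = 7. P is now [[1], [6]].
Step i=2: Q has 2 at row 2, column 1; remove 6 from row 2 of P and reverse-bump: 6 enters row 1 and ejects 1. So w(2) = 1. P is now [[6]].
Step i=1: Q has 1 at row 1, column 1; remove that cell from P, ejecting 6. So w(1) = 6. P is now [].

So w = 6 1 7 2 5 3 8 4.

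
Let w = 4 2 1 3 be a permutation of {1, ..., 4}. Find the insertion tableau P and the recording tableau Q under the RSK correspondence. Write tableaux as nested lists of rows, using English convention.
P = [[1, 3], [2], [4]], Q = [[1, 4], [2], [3]]

Insert each entry of the permutation into P by Schensted row insertion, recording in Q the position of each new cell.

Insert 4: appended to row 1. P = [[4]].
Insert 2: 2 bumps 4 from row 1; 4 starts row 2. P = [[2], [4]].
Insert 1: 1 bumps 2 from row 1; 2 bumps 4 from row 2; 4 starts row 3. P = [[1], [2], [4]].
Insert 3: appended to row 1. P = [[1, 3], [2], [4]].

So P = [[1, 3], [2], [4]], Q = [[1, 4], [2], [3]].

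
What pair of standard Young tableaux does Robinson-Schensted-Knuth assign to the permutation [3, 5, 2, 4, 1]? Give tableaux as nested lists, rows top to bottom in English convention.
P = [[1, 4], [2, 5], [3]], Q = [[1, 2], [3, 4], [5]]

Insert each entry of the permutation into P by Schensted row insertion, recording in Q the position of each new cell.

Insert 3: appended to row 1. P = [[3]].
Insert 5: appended to row 1. P = [[3, 5]].
Insert 2: 2 bumps 3 from row 1; 3 starts row 2. P = [[2, 5], [3]].
Insert 4: 4 bumps 5 from row 1; 5 appends to row 2. P = [[2, 4], [3, 5]].
Insert 1: 1 bumps 2 from row 1; 2 bumps 3 from row 2; 3 starts row 3. P = [[1, 4], [2, 5], [3]].

So P = [[1, 4], [2, 5], [3]], Q = [[1, 2], [3, 4], [5]].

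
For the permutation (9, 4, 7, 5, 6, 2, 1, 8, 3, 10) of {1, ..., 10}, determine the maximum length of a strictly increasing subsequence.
5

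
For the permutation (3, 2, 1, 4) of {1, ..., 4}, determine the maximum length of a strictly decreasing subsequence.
3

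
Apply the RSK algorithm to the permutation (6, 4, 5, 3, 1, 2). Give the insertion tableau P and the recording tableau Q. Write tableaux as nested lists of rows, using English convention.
P = [[1, 2], [3, 5], [4], [6]], Q = [[1, 3], [2, 6], [4], [5]]

Insert each entry of the permutation into P by Schensted row insertion, recording in Q the position of each new cell.

Insert 6: appended to row 1. P = [[6]], Q = [[1]].
Insert 4: 4 bumps 6 from row 1; 6 starts row 2. P = [[4], [6]], Q = [[1], [2]].
Insert 5: appended to row 1. P = [[4, 5], [6]], Q = [[1, 3], [2]].
Insert 3: 3 bumps 4 from row 1; 4 bumps 6 from row 2; 6 starts row 3. P = [[3, 5], [4], [6]], Q = [[1, 3], [2], [4]].
Insert 1: 1 bumps 3 from row 1; 3 bumps 4 from row 2; 4 bumps 6 from row 3; 6 starts row 4. P = [[1, 5], [3], [4], [6]], Q = [[1, 3], [2], [4], [5]].
Insert 2: 2 bumps 5 from row 1; 5 appends to row 2. P = [[1, 2], [3, 5], [4], [6]], Q = [[1, 3], [2, 6], [4], [5]].

So P = [[1, 2], [3, 5], [4], [6]], Q = [[1, 3], [2, 6], [4], [5]].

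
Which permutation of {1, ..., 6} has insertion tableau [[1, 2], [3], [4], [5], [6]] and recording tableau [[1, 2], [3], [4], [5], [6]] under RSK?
Reverse the RSK construction: for i from n down to 1, find the cell of Q containing i, remove the entry at that cell from P, and reverse-bump it up through P; the value ejected from row 1 is w(i).

Step i=6: Q has 6 at row 5, column 1; remove 6 from row 5 of P and reverse-bump: 6 enters row 4 and ejects 5; 5 enters row 3 and ejects 4; 4 enters row 2 and ejects 3; 3 enters row 1 and ejects 2. So w(6) = 2. P is now [[1, 3], [4], [5], [6]].
Step i=5: Q has 5 at row 4, column 1; remove 6 from row 4 of P and reverse-bump: 6 enters row 3 and ejects 5; 5 enters row 2 and ejects 4; 4 enters row 1 and ejects 3. So w(5) = 3. P is now [[1, 4], [5], [6]].
Step i=4: Q has 4 at row 3, column 1; remove 6 from row 3 of P and reverse-bump: 6 enters row 2 and ejects 5; 5 enters row 1 and ejects 4. So w(4) = 4. P is now [[1, 5], [6]].
Step i=3: Q has 3 at row 2, column 1; remove 6 from row 2 of P and reverse-bump: 6 enters row 1 and ejects 5. So w(3) = 5. P is now [[1, 6]].
Step i=2: Q has 2 at row 1, column 2; remove that cell from P, ejecting 6. So w(2) = 6. P is now [[1]].
Step i=1: Q has 1 at row 1, column 1; remove that cell from P, ejecting 1. So w(1) = 1. P is now [].

So w = 1 6 5 4 3 2.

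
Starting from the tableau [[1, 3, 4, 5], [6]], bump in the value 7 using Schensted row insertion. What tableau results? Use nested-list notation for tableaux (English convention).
7 is larger than every entry of row 1, so it is appended to row 1. The new tableau is [[1, 3, 4, 5, 7], [6]].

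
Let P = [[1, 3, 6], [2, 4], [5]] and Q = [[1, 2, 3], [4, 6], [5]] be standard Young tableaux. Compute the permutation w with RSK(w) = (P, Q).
Reverse the RSK construction: for i from n down to 1, find the cell of Q containing i, remove the entry at that cell from P, and reverse-bump it up through P; the value ejected from row 1 is w(i).

Step i=6: Q has 6 at row 2, column 2; remove 4 from row 2 of P and reverse-bump: 4 enters row 1 and ejects 3. So w(6) = 3. P is now [[1, 4, 6], [2], [5]].
Step i=5: Q has 5 at row 3, column 1; remove 5 from row 3 of P and reverse-bump: 5 enters row 2 and ejects 2; 2 enters row 1 and ejects 1. So w(5) = 1. P is now [[2, 4, 6], [5]].
Step i=4: Q has 4 at row 2, column 1; remove 5 from row 2 of P and reverse-bump: 5 enters row 1 and ejects 4. So w(4) = 4. P is now [[2, 5, 6]].
Step i=3: Q has 3 at row 1, column 3; remove that cell from P, ejecting 6. So w(3) = 6. P is now [[2, 5]].
Step i=2: Q has 2 at row 1, column 2; remove that cell from P, ejecting 5. So w(2) = 5. P is now [[2]].
Step i=1: Q has 1 at row 1, column 1; remove that cell from P, ejecting 2. So w(1) = 2. P is now [].

So w = 2 5 6 4 1 3.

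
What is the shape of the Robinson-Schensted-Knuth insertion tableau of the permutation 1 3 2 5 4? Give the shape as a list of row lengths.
[3, 2]

Row-insert each entry into an empty tableau.

After inserting 1: P = [[1]].
After inserting 3: P = [[1, 3]].
After inserting 2: P = [[1, 2], [3]].
After inserting 5: P = [[1, 2, 5], [3]].
After inserting 4: P = [[1, 2, 4], [3, 5]].

The final insertion tableau P = [[1, 2, 4], [3, 5]] has shape [3, 2].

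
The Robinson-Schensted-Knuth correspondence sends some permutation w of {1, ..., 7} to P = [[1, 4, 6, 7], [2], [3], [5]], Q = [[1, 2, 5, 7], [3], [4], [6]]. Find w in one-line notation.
3 5 4 2 6 1 7

Reverse the RSK construction: for i from n down to 1, find the cell of Q containing i, remove the entry at that cell from P, and reverse-bump it up through P; the value ejected from row 1 is w(i).

Step i=7: Q has 7 at row 1, column 4; remove that cell from P, ejecting 7. So w(7) = 7. P is now [[1, 4, 6], [2], [3], [5]].
Step i=6: Q has 6 at row 4, column 1; remove 5 from row 4 of P and reverse-bump: 5 enters row 3 and ejects 3; 3 enters row 2 and ejects 2; 2 enters row 1 and ejects 1. So w(6) = 1. P is now [[2, 4, 6], [3], [5]].
Step i=5: Q has 5 at row 1, column 3; remove that cell from P, ejecting 6. So w(5) = 6. P is now [[2, 4], [3], [5]].
Step i=4: Q has 4 at row 3, column 1; remove 5 from row 3 of P and reverse-bump: 5 enters row 2 and ejects 3; 3 enters row 1 and ejects 2. So w(4) = 2. P is now [[3, 4], [5]].
Step i=3: Q has 3 at row 2, column 1; remove 5 from row 2 of P and reverse-bump: 5 enters row 1 and ejects 4. So w(3) = 4. P is now [[3, 5]].
Step i=2: Q has 2 at row 1, column 2; remove that cell from P, ejecting 5. So w(2) = 5. P is now [[3]].
Step i=1: Q has 1 at row 1, column 1; remove that cell from P, ejecting 3. So w(1) = 3. P is now [].

So w = 3 5 4 2 6 1 7.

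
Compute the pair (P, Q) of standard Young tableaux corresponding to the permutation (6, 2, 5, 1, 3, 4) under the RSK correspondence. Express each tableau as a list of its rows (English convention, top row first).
P = [[1, 3, 4], [2, 5], [6]], Q = [[1, 3, 6], [2, 5], [4]]

Insert each entry of the permutation into P by Schensted row insertion, recording in Q the position of each new cell.

Insert 6: appended to row 1. P = [[6]].
Insert 2: 2 bumps 6 from row 1; 6 starts row 2. P = [[2], [6]].
Insert 5: appended to row 1. P = [[2, 5], [6]].
Insert 1: 1 bumps 2 from row 1; 2 bumps 6 from row 2; 6 starts row 3. P = [[1, 5], [2], [6]].
Insert 3: 3 bumps 5 from row 1; 5 appends to row 2. P = [[1, 3], [2, 5], [6]].
Insert 4: appended to row 1. P = [[1, 3, 4], [2, 5], [6]].

So P = [[1, 3, 4], [2, 5], [6]], Q = [[1, 3, 6], [2, 5], [4]].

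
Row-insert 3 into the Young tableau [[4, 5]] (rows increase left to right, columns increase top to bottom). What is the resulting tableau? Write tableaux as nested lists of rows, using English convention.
In row 1, 3 replaces 4 (the leftmost entry greater than 3); 4 is bumped to row 2. 4 starts a new row 2. The new tableau is [[3, 5], [4]].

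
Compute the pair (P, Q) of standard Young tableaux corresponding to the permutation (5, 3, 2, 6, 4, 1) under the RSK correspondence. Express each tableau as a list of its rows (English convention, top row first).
Insert each entry of the permutation into P by Schensted row insertion, recording in Q the position of each new cell.

Insert 5: appended to row 1. P = [[5]], Q = [[1]].
Insert 3: 3 bumps 5 from row 1; 5 starts row 2. P = [[3], [5]], Q = [[1], [2]].
Insert 2: 2 bumps 3 from row 1; 3 bumps 5 from row 2; 5 starts row 3. P = [[2], [3], [5]], Q = [[1], [2], [3]].
Insert 6: appended to row 1. P = [[2, 6], [3], [5]], Q = [[1, 4], [2], [3]].
Insert 4: 4 bumps 6 from row 1; 6 appends to row 2. P = [[2, 4], [3, 6], [5]], Q = [[1, 4], [2, 5], [3]].
Insert 1: 1 bumps 2 from row 1; 2 bumps 3 from row 2; 3 bumps 5 from row 3; 5 starts row 4. P = [[1, 4], [2, 6], [3], [5]], Q = [[1, 4], [2, 5], [3], [6]].

So P = [[1, 4], [2, 6], [3], [5]], Q = [[1, 4], [2, 5], [3], [6]].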